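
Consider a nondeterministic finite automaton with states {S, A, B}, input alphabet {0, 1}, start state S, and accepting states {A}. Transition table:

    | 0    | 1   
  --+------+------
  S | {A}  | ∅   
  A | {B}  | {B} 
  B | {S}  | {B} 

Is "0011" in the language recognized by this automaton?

No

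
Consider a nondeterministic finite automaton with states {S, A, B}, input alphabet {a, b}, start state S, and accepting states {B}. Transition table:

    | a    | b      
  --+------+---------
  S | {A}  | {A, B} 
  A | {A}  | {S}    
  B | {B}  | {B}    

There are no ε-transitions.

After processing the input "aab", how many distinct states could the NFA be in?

Start in {S}.
Read 'a': S→{A}; now {A}.
Read 'a': A→{A}; now {A}.
Read 'b': A→{S}; now {S}.
That set has 1 state.

1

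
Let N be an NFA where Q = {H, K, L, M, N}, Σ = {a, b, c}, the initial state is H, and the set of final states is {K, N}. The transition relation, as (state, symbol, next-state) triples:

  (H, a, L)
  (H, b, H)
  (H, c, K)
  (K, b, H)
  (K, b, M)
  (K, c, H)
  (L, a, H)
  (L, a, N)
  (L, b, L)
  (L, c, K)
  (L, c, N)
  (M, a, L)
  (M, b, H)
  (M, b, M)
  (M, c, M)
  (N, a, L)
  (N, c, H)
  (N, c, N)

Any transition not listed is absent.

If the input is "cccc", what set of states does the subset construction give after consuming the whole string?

{H}

Start in {H}.
Read 'c': {H} → {K}.
Read 'c': {K} → {H}.
Read 'c': {H} → {K}.
Read 'c': {K} → {H}.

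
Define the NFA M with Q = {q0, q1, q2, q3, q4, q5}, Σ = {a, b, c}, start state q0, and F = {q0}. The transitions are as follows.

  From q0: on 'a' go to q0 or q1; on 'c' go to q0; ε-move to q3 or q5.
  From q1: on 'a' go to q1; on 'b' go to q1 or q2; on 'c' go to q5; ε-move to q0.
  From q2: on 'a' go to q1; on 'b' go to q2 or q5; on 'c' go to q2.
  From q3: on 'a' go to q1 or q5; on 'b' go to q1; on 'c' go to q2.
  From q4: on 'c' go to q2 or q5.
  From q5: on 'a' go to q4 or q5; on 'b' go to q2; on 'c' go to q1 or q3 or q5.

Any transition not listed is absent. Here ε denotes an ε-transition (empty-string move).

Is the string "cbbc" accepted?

Start: ε-closure({q0}) = {q0, q3, q5}.
Read 'c': {q0, q3, q5} → {q0, q1, q2, q3, q5}.
Read 'b': {q0, q1, q2, q3, q5} → {q0, q1, q2, q3, q5}.
Read 'b': {q0, q1, q2, q3, q5} → {q0, q1, q2, q3, q5}.
Read 'c': {q0, q1, q2, q3, q5} → {q0, q1, q2, q3, q5}.
The final set {q0, q1, q2, q3, q5} contains the accepting state q0.

Yes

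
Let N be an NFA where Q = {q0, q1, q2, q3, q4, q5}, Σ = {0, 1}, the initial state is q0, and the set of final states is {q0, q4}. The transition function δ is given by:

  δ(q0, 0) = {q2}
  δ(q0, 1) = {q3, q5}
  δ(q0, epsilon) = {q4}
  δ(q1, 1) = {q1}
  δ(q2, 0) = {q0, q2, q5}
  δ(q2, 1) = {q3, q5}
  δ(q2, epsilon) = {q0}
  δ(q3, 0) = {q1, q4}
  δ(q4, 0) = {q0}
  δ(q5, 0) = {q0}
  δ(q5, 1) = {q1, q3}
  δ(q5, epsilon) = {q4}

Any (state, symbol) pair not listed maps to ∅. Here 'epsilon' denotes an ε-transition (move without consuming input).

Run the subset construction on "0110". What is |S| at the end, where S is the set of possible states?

Start: ε-closure({q0}) = {q0, q4}.
Read '0': q0→{q2}, q4→{q0}; union {q0, q2}; ε-closure = {q0, q2, q4}.
Read '1': q0→{q3, q5}, q2→{q3, q5}, q4→∅; union {q3, q5}; ε-closure = {q3, q4, q5}.
Read '1': q3→∅, q4→∅, q5→{q1, q3}; now {q1, q3}.
Read '0': q1→∅, q3→{q1, q4}; now {q1, q4}.
That set has 2 states.

2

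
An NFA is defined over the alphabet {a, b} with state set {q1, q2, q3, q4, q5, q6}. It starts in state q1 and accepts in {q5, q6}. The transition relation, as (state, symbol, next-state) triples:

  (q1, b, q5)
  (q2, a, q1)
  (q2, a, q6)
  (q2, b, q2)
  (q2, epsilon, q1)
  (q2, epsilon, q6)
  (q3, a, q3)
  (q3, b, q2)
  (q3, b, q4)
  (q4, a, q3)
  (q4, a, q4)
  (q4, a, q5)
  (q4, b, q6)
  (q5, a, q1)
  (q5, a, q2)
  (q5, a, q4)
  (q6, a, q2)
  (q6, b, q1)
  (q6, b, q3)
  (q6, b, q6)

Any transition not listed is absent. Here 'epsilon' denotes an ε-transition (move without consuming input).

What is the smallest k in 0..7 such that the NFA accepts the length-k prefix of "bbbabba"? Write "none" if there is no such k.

1

Start in {q1}.
Read 'b': q1→{q5}; now {q5}.
None of the earlier sets intersect F, but {q5} does.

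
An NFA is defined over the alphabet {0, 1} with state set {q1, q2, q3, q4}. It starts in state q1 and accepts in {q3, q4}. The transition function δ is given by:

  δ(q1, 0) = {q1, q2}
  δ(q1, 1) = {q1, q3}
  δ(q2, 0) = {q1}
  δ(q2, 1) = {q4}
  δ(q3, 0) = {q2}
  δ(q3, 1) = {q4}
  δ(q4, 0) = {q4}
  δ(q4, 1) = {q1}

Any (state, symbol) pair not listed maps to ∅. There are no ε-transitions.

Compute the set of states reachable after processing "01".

{q1, q3, q4}

Start in {q1}.
Read '0': {q1} → {q1, q2}.
Read '1': {q1, q2} → {q1, q3, q4}.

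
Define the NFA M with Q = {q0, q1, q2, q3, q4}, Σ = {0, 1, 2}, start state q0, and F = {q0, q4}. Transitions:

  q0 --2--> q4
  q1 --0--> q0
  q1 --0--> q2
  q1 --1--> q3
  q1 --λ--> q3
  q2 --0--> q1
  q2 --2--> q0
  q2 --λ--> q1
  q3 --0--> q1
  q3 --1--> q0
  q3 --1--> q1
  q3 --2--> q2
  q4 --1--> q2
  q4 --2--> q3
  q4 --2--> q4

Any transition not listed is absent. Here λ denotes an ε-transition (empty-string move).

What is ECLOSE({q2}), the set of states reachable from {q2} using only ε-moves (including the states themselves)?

Begin with {q2}.
ε-move q2 → q1; add q1.
ε-move q1 → q3; add q3.

{q1, q2, q3}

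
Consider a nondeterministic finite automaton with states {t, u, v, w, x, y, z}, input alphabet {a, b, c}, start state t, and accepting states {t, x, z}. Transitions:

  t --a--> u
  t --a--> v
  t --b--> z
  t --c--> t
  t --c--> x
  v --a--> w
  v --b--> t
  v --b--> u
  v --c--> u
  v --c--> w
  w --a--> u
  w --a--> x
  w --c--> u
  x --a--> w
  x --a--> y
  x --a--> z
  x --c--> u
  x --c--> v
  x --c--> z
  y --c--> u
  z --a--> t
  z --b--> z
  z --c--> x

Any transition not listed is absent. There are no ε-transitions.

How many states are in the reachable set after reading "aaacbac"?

4

Start in {t}.
Read 'a': {t} → {u, v}.
Read 'a': {u, v} → {w}.
Read 'a': {w} → {u, x}.
Read 'c': {u, x} → {u, v, z}.
Read 'b': {u, v, z} → {t, u, z}.
Read 'a': {t, u, z} → {t, u, v}.
Read 'c': {t, u, v} → {t, u, w, x}.
That set has 4 states.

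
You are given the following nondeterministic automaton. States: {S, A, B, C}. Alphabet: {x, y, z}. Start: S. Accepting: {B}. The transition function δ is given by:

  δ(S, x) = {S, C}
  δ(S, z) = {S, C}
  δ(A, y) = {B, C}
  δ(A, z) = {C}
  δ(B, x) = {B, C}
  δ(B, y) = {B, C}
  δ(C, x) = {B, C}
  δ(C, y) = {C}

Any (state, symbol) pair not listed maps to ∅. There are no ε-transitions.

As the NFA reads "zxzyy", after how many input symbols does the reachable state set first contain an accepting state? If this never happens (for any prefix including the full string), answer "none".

Start in {S}.
Read 'z': S→{S, C}; now {S, C}.
Read 'x': S→{S, C}, C→{B, C}; now {S, B, C}.
None of the earlier sets intersect F, but {S, B, C} does.

2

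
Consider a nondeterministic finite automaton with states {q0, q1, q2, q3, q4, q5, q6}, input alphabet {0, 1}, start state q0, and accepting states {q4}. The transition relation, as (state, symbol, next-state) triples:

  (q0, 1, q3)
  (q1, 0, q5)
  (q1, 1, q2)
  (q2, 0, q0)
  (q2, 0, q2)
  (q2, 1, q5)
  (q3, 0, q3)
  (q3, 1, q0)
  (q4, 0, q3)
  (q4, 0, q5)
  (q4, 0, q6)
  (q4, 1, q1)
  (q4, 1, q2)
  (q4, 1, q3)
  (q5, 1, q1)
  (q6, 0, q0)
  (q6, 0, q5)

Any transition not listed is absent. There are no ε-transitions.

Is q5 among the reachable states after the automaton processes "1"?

No

Start in {q0}.
Read '1': {q0} → {q3}.
State q5 is not in {q3}.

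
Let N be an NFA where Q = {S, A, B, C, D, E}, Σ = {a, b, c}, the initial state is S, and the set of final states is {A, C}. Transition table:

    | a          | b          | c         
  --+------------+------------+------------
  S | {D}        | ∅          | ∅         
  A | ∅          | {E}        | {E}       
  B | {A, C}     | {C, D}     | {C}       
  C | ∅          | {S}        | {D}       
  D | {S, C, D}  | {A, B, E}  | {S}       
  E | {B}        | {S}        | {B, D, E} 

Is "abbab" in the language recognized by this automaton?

Yes

Start in {S}.
Read 'a': S→{D}; now {D}.
Read 'b': D→{A, B, E}; now {A, B, E}.
Read 'b': A→{E}, B→{C, D}, E→{S}; now {S, C, D, E}.
Read 'a': S→{D}, C→∅, D→{S, C, D}, E→{B}; now {S, B, C, D}.
Read 'b': S→∅, B→{C, D}, C→{S}, D→{A, B, E}; now {S, A, B, C, D, E}.
The final set {S, A, B, C, D, E} contains the accepting states A, C.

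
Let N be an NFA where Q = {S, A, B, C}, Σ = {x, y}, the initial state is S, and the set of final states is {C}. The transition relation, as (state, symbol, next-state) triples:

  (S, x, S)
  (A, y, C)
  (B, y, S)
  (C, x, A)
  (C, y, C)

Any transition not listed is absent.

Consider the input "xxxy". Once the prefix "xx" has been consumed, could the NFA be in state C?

No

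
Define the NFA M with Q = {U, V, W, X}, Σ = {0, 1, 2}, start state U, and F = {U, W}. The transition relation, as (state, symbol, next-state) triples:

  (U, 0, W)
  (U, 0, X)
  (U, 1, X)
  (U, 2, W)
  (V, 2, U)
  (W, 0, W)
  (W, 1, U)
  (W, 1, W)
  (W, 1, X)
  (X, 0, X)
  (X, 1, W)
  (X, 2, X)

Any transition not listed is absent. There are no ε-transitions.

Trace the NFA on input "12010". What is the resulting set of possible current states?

Start in {U}.
Read '1': U→{X}; now {X}.
Read '2': X→{X}; now {X}.
Read '0': X→{X}; now {X}.
Read '1': X→{W}; now {W}.
Read '0': W→{W}; now {W}.

{W}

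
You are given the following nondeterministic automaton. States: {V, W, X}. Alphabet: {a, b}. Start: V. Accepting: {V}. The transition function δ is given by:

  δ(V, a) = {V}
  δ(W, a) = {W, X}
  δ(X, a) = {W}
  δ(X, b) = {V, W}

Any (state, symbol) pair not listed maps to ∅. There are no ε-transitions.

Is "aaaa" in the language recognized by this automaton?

Yes

Start in {V}.
Read 'a': {V} → {V}.
Read 'a': {V} → {V}.
Read 'a': {V} → {V}.
Read 'a': {V} → {V}.
The final set {V} contains the accepting state V.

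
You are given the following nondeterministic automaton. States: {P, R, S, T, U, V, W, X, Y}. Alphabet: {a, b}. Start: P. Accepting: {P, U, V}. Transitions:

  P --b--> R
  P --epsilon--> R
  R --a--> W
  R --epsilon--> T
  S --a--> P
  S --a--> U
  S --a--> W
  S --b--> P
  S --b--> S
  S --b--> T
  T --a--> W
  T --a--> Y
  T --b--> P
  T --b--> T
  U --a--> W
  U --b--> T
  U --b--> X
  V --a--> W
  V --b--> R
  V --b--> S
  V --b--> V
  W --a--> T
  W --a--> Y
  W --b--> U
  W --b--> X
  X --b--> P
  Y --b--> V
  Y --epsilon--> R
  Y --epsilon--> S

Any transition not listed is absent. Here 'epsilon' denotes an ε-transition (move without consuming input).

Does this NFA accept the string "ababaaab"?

Yes

Start: ε-closure({P}) = {P, R, T}.
Read 'a': {P, R, T} → {R, S, T, W, Y}.
Read 'b': {R, S, T, W, Y} → {P, R, S, T, U, V, X}.
Read 'a': {P, R, S, T, U, V, X} → {P, R, S, T, U, W, Y}.
Read 'b': {P, R, S, T, U, W, Y} → {P, R, S, T, U, V, X}.
Read 'a': {P, R, S, T, U, V, X} → {P, R, S, T, U, W, Y}.
Read 'a': {P, R, S, T, U, W, Y} → {P, R, S, T, U, W, Y}.
Read 'a': {P, R, S, T, U, W, Y} → {P, R, S, T, U, W, Y}.
Read 'b': {P, R, S, T, U, W, Y} → {P, R, S, T, U, V, X}.
The final set {P, R, S, T, U, V, X} contains the accepting states P, U, V.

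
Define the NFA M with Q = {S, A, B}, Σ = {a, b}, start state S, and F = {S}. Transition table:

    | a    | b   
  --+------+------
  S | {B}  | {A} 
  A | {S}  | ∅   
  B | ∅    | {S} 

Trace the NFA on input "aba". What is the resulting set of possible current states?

{B}

Start in {S}.
Read 'a': S→{B}; now {B}.
Read 'b': B→{S}; now {S}.
Read 'a': S→{B}; now {B}.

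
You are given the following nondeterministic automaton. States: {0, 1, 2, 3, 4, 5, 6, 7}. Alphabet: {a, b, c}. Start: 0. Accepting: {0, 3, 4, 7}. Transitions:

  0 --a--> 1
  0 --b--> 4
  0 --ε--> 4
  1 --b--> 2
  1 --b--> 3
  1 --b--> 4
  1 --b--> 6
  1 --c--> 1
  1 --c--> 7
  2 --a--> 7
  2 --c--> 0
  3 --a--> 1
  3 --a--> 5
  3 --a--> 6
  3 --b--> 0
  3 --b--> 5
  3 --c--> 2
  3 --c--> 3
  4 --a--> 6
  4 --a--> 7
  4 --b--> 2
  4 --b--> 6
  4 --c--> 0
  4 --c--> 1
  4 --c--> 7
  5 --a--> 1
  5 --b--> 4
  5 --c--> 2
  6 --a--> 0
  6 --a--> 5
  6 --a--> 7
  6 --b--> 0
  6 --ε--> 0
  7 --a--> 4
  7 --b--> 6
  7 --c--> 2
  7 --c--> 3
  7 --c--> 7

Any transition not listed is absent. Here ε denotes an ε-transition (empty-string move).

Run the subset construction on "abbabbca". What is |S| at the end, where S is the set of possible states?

5

Start: ε-closure({0}) = {0, 4}.
Read 'a': 0→{1}, 4→{6, 7}; union {1, 6, 7}; ε-closure = {0, 1, 4, 6, 7}.
Read 'b': 0→{4}, 1→{2, 3, 4, 6}, 4→{2, 6}, 6→{0}, 7→{6}; now {0, 2, 3, 4, 6}.
Read 'b': 0→{4}, 2→∅, 3→{0, 5}, 4→{2, 6}, 6→{0}; now {0, 2, 4, 5, 6}.
Read 'a': 0→{1}, 2→{7}, 4→{6, 7}, 5→{1}, 6→{0, 5, 7}; union {0, 1, 5, 6, 7}; ε-closure = {0, 1, 4, 5, 6, 7}.
Read 'b': 0→{4}, 1→{2, 3, 4, 6}, 4→{2, 6}, 5→{4}, 6→{0}, 7→{6}; now {0, 2, 3, 4, 6}.
Read 'b': 0→{4}, 2→∅, 3→{0, 5}, 4→{2, 6}, 6→{0}; now {0, 2, 4, 5, 6}.
Read 'c': 0→∅, 2→{0}, 4→{0, 1, 7}, 5→{2}, 6→∅; union {0, 1, 2, 7}; ε-closure = {0, 1, 2, 4, 7}.
Read 'a': 0→{1}, 1→∅, 2→{7}, 4→{6, 7}, 7→{4}; union {1, 4, 6, 7}; ε-closure = {0, 1, 4, 6, 7}.
That set has 5 states.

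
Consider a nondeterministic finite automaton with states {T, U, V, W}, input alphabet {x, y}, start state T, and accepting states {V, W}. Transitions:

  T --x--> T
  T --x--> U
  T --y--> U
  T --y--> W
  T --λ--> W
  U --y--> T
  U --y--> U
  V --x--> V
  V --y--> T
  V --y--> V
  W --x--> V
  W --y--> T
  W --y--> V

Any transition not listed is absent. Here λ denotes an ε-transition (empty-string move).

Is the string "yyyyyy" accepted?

Start: ε-closure({T}) = {T, W}.
Read 'y': T→{U, W}, W→{T, V}; now {T, U, V, W}.
Read 'y': T→{U, W}, U→{T, U}, V→{T, V}, W→{T, V}; now {T, U, V, W}.
Read 'y': T→{U, W}, U→{T, U}, V→{T, V}, W→{T, V}; now {T, U, V, W}.
Read 'y': T→{U, W}, U→{T, U}, V→{T, V}, W→{T, V}; now {T, U, V, W}.
Read 'y': T→{U, W}, U→{T, U}, V→{T, V}, W→{T, V}; now {T, U, V, W}.
Read 'y': T→{U, W}, U→{T, U}, V→{T, V}, W→{T, V}; now {T, U, V, W}.
The final set {T, U, V, W} contains the accepting states V, W.

Yes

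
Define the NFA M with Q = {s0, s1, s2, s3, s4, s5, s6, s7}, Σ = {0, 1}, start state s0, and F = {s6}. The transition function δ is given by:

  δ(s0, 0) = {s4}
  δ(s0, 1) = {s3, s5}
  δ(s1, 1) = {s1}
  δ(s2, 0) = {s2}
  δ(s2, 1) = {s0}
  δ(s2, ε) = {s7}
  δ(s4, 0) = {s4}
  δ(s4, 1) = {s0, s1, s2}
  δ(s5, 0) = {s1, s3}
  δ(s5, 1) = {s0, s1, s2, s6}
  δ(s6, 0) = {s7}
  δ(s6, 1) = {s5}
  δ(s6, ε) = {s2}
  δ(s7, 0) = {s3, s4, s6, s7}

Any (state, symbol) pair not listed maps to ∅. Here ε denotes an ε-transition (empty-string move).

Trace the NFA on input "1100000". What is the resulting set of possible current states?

Start in {s0}.
Read '1': {s0} → {s3, s5}.
Read '1': {s3, s5} → {s0, s1, s2, s6, s7}.
Read '0': {s0, s1, s2, s6, s7} → {s2, s3, s4, s6, s7}.
Read '0': {s2, s3, s4, s6, s7} → {s2, s3, s4, s6, s7}.
Read '0': {s2, s3, s4, s6, s7} → {s2, s3, s4, s6, s7}.
Read '0': {s2, s3, s4, s6, s7} → {s2, s3, s4, s6, s7}.
Read '0': {s2, s3, s4, s6, s7} → {s2, s3, s4, s6, s7}.

{s2, s3, s4, s6, s7}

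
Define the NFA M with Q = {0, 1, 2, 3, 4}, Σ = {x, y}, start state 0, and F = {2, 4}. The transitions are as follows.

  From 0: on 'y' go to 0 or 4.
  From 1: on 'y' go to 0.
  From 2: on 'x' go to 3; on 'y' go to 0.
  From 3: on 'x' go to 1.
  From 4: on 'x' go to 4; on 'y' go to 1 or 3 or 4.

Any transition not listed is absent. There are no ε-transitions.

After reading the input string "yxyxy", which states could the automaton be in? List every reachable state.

{0, 1, 3, 4}

Start in {0}.
Read 'y': 0→{0, 4}; now {0, 4}.
Read 'x': 0→∅, 4→{4}; now {4}.
Read 'y': 4→{1, 3, 4}; now {1, 3, 4}.
Read 'x': 1→∅, 3→{1}, 4→{4}; now {1, 4}.
Read 'y': 1→{0}, 4→{1, 3, 4}; now {0, 1, 3, 4}.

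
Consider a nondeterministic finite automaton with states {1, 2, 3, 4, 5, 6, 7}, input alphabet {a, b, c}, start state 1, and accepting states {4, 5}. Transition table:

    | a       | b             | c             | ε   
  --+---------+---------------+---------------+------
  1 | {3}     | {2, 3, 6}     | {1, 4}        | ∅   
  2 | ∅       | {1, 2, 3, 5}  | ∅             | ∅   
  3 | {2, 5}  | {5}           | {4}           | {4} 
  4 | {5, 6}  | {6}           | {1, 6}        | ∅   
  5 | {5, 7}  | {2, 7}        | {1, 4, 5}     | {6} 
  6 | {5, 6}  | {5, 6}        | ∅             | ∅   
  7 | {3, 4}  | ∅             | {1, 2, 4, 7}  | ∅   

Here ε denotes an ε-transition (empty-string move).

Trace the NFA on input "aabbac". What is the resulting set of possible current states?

{1, 2, 4, 5, 6, 7}

Start in {1}.
Read 'a': {1} → {3, 4}.
Read 'a': {3, 4} → {2, 5, 6}.
Read 'b': {2, 5, 6} → {1, 2, 3, 4, 5, 6, 7}.
Read 'b': {1, 2, 3, 4, 5, 6, 7} → {1, 2, 3, 4, 5, 6, 7}.
Read 'a': {1, 2, 3, 4, 5, 6, 7} → {2, 3, 4, 5, 6, 7}.
Read 'c': {2, 3, 4, 5, 6, 7} → {1, 2, 4, 5, 6, 7}.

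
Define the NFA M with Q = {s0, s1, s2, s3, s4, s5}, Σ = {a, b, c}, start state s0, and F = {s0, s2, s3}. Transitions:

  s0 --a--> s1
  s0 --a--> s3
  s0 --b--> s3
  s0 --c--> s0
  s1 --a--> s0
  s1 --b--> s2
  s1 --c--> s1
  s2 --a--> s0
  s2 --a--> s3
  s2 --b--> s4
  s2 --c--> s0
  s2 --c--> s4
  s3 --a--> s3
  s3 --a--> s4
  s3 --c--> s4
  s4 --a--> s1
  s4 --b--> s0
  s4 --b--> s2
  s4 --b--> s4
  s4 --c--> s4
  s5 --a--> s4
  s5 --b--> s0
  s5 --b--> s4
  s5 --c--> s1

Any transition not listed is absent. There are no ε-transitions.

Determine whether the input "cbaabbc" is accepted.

Start in {s0}.
Read 'c': s0→{s0}; now {s0}.
Read 'b': s0→{s3}; now {s3}.
Read 'a': s3→{s3, s4}; now {s3, s4}.
Read 'a': s3→{s3, s4}, s4→{s1}; now {s1, s3, s4}.
Read 'b': s1→{s2}, s3→∅, s4→{s0, s2, s4}; now {s0, s2, s4}.
Read 'b': s0→{s3}, s2→{s4}, s4→{s0, s2, s4}; now {s0, s2, s3, s4}.
Read 'c': s0→{s0}, s2→{s0, s4}, s3→{s4}, s4→{s4}; now {s0, s4}.
The final set {s0, s4} contains the accepting state s0.

Yes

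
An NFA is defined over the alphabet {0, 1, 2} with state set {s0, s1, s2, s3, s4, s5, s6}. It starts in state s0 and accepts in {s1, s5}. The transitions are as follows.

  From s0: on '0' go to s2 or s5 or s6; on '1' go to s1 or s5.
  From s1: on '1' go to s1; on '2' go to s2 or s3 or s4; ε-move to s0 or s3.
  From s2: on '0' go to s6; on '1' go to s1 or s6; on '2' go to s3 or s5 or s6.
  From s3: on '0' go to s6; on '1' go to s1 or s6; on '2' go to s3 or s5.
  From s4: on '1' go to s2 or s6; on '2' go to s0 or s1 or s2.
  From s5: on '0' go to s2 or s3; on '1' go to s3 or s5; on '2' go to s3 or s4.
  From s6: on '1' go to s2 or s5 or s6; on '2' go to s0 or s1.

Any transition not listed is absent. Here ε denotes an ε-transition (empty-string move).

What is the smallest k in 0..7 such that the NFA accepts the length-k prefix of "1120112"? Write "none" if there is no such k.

1

Start in {s0}.
Read '1': {s0} → {s0, s1, s3, s5}.
None of the earlier sets intersect F, but {s0, s1, s3, s5} does.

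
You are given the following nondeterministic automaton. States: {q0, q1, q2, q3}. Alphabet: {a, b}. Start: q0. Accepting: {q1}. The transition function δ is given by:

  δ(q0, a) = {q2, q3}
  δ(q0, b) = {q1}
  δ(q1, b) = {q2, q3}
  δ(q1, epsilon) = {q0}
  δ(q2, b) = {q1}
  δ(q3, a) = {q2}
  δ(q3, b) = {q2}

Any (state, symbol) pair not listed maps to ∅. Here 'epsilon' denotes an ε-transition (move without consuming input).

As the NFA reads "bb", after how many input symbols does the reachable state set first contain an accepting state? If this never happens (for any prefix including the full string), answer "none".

Start in {q0}.
Read 'b': q0→{q1}; union {q1}; ε-closure = {q0, q1}.
None of the earlier sets intersect F, but {q0, q1} does.

1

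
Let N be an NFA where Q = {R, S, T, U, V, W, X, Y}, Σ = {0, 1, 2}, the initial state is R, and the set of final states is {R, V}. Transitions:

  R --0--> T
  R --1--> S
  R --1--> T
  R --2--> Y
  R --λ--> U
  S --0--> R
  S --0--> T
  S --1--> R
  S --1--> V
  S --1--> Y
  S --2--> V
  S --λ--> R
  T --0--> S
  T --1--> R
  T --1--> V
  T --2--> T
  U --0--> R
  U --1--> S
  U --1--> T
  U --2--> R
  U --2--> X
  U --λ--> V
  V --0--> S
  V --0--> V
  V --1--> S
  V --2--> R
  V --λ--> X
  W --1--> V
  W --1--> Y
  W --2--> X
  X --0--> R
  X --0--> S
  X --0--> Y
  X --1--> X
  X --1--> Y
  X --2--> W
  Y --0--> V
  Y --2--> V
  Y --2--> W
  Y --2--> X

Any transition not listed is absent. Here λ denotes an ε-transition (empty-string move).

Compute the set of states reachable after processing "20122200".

{R, S, T, U, V, X, Y}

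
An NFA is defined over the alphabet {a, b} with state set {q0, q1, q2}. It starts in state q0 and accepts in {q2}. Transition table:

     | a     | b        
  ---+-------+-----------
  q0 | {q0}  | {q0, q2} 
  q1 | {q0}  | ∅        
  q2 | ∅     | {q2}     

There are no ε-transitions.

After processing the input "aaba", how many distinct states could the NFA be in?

Start in {q0}.
Read 'a': q0→{q0}; now {q0}.
Read 'a': q0→{q0}; now {q0}.
Read 'b': q0→{q0, q2}; now {q0, q2}.
Read 'a': q0→{q0}, q2→∅; now {q0}.
That set has 1 state.

1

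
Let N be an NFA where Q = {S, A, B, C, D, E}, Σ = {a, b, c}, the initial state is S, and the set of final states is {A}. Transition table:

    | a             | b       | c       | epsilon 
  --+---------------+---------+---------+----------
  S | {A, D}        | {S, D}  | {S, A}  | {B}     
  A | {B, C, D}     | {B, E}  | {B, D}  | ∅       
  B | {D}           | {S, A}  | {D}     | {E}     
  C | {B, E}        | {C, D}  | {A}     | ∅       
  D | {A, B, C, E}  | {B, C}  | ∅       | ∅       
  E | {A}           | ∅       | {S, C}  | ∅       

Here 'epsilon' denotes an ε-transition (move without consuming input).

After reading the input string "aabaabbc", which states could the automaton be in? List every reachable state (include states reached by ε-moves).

{S, A, B, C, D, E}

Start: ε-closure({S}) = {S, B, E}.
Read 'a': S→{A, D}, B→{D}, E→{A}; now {A, D}.
Read 'a': A→{B, C, D}, D→{A, B, C, E}; now {A, B, C, D, E}.
Read 'b': A→{B, E}, B→{S, A}, C→{C, D}, D→{B, C}, E→∅; now {S, A, B, C, D, E}.
Read 'a': S→{A, D}, A→{B, C, D}, B→{D}, C→{B, E}, D→{A, B, C, E}, E→{A}; now {A, B, C, D, E}.
Read 'a': A→{B, C, D}, B→{D}, C→{B, E}, D→{A, B, C, E}, E→{A}; now {A, B, C, D, E}.
Read 'b': A→{B, E}, B→{S, A}, C→{C, D}, D→{B, C}, E→∅; now {S, A, B, C, D, E}.
Read 'b': S→{S, D}, A→{B, E}, B→{S, A}, C→{C, D}, D→{B, C}, E→∅; now {S, A, B, C, D, E}.
Read 'c': S→{S, A}, A→{B, D}, B→{D}, C→{A}, D→∅, E→{S, C}; union {S, A, B, C, D}; ε-closure = {S, A, B, C, D, E}.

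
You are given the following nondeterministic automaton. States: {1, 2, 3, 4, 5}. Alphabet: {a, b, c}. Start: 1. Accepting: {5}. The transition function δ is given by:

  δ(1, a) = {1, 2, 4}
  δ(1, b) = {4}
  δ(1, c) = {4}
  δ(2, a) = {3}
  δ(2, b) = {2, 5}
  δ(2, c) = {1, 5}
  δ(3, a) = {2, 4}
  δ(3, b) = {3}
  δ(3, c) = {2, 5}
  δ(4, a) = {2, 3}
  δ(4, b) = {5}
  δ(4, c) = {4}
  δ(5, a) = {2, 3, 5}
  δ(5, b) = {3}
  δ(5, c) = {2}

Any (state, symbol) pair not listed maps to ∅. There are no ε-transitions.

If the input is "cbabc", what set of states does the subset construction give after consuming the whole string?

Start in {1}.
Read 'c': {1} → {4}.
Read 'b': {4} → {5}.
Read 'a': {5} → {2, 3, 5}.
Read 'b': {2, 3, 5} → {2, 3, 5}.
Read 'c': {2, 3, 5} → {1, 2, 5}.

{1, 2, 5}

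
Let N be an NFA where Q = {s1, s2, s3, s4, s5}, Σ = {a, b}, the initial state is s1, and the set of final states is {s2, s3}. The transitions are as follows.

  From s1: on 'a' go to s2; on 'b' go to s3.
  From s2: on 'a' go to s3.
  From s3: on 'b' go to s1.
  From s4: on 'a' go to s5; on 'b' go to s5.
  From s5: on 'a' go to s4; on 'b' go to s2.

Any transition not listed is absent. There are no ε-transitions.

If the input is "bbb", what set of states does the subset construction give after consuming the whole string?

{s3}

Start in {s1}.
Read 'b': {s1} → {s3}.
Read 'b': {s3} → {s1}.
Read 'b': {s1} → {s3}.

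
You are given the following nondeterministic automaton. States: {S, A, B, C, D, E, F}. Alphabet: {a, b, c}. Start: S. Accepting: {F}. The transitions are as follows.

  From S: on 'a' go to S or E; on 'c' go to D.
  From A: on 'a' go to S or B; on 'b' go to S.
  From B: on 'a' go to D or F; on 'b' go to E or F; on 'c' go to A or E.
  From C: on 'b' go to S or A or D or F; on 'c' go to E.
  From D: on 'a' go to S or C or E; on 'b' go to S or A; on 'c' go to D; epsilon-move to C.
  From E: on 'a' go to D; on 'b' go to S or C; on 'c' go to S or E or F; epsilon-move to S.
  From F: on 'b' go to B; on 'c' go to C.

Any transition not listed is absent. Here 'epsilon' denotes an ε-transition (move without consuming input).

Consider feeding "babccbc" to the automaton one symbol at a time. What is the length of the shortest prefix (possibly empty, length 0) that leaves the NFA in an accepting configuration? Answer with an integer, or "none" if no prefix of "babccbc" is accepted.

Start in {S}.
Read 'b': S→∅; now ∅.
The set is empty and remains empty for the remaining 6 symbols.
No reachable set along the way intersects F.

none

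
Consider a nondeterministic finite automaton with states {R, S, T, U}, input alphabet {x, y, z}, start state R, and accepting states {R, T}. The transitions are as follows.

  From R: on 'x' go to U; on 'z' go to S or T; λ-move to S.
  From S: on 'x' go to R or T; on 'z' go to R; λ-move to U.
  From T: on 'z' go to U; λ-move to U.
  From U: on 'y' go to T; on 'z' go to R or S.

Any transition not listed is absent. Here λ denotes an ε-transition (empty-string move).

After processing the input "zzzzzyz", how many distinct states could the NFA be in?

Start: ε-closure({R}) = {R, S, U}.
Read 'z': R→{S, T}, S→{R}, U→{R, S}; union {R, S, T}; ε-closure = {R, S, T, U}.
Read 'z': R→{S, T}, S→{R}, T→{U}, U→{R, S}; now {R, S, T, U}.
Read 'z': R→{S, T}, S→{R}, T→{U}, U→{R, S}; now {R, S, T, U}.
Read 'z': R→{S, T}, S→{R}, T→{U}, U→{R, S}; now {R, S, T, U}.
Read 'z': R→{S, T}, S→{R}, T→{U}, U→{R, S}; now {R, S, T, U}.
Read 'y': R→∅, S→∅, T→∅, U→{T}; union {T}; ε-closure = {T, U}.
Read 'z': T→{U}, U→{R, S}; now {R, S, U}.
That set has 3 states.

3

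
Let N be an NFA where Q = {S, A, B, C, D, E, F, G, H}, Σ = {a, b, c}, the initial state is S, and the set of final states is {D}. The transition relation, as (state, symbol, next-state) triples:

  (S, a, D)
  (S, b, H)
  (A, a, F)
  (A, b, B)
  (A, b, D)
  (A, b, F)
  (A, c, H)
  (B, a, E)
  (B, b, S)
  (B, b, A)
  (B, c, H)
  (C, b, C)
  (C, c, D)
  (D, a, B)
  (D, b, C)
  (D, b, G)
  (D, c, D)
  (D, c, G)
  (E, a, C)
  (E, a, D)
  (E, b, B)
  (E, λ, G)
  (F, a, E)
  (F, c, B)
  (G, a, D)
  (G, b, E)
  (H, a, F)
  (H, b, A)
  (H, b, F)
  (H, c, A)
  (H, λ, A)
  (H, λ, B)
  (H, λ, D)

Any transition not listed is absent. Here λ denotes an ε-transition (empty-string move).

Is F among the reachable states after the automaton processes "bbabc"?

No

Start in {S}.
Read 'b': S→{H}; union {H}; ε-closure = {A, B, D, H}.
Read 'b': A→{B, D, F}, B→{S, A}, D→{C, G}, H→{A, F}; now {S, A, B, C, D, F, G}.
Read 'a': S→{D}, A→{F}, B→{E}, C→∅, D→{B}, F→{E}, G→{D}; union {B, D, E, F}; ε-closure = {B, D, E, F, G}.
Read 'b': B→{S, A}, D→{C, G}, E→{B}, F→∅, G→{E}; now {S, A, B, C, E, G}.
Read 'c': S→∅, A→{H}, B→{H}, C→{D}, E→∅, G→∅; union {D, H}; ε-closure = {A, B, D, H}.
State F is not in {A, B, D, H}.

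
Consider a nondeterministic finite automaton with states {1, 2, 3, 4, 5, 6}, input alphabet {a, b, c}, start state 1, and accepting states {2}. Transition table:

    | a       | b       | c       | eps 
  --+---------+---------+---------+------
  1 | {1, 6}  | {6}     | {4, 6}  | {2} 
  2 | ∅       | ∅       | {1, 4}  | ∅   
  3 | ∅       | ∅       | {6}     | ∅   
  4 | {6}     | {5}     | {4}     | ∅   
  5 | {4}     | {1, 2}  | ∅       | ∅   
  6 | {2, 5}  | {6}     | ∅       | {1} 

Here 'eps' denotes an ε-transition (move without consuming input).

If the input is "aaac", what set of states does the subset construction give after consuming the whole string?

Start: ε-closure({1}) = {1, 2}.
Read 'a': {1, 2} → {1, 2, 6}.
Read 'a': {1, 2, 6} → {1, 2, 5, 6}.
Read 'a': {1, 2, 5, 6} → {1, 2, 4, 5, 6}.
Read 'c': {1, 2, 4, 5, 6} → {1, 2, 4, 6}.

{1, 2, 4, 6}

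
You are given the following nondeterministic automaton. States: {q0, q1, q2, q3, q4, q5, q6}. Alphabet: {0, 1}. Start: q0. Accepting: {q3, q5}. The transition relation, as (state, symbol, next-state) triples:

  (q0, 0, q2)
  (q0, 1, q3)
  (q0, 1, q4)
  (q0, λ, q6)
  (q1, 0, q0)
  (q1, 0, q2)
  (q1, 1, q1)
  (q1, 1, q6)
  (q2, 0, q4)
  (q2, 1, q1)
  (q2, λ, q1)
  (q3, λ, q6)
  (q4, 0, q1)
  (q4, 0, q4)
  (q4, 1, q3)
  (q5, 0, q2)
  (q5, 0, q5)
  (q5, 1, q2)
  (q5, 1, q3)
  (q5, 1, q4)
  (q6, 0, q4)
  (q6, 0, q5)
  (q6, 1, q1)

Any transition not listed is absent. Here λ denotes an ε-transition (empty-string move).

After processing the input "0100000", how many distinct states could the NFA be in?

6

Start: ε-closure({q0}) = {q0, q6}.
Read '0': q0→{q2}, q6→{q4, q5}; union {q2, q4, q5}; ε-closure = {q1, q2, q4, q5}.
Read '1': q1→{q1, q6}, q2→{q1}, q4→{q3}, q5→{q2, q3, q4}; now {q1, q2, q3, q4, q6}.
Read '0': q1→{q0, q2}, q2→{q4}, q3→∅, q4→{q1, q4}, q6→{q4, q5}; union {q0, q1, q2, q4, q5}; ε-closure = {q0, q1, q2, q4, q5, q6}.
Read '0': q0→{q2}, q1→{q0, q2}, q2→{q4}, q4→{q1, q4}, q5→{q2, q5}, q6→{q4, q5}; union {q0, q1, q2, q4, q5}; ε-closure = {q0, q1, q2, q4, q5, q6}.
Read '0': q0→{q2}, q1→{q0, q2}, q2→{q4}, q4→{q1, q4}, q5→{q2, q5}, q6→{q4, q5}; union {q0, q1, q2, q4, q5}; ε-closure = {q0, q1, q2, q4, q5, q6}.
Read '0': q0→{q2}, q1→{q0, q2}, q2→{q4}, q4→{q1, q4}, q5→{q2, q5}, q6→{q4, q5}; union {q0, q1, q2, q4, q5}; ε-closure = {q0, q1, q2, q4, q5, q6}.
Read '0': q0→{q2}, q1→{q0, q2}, q2→{q4}, q4→{q1, q4}, q5→{q2, q5}, q6→{q4, q5}; union {q0, q1, q2, q4, q5}; ε-closure = {q0, q1, q2, q4, q5, q6}.
That set has 6 states.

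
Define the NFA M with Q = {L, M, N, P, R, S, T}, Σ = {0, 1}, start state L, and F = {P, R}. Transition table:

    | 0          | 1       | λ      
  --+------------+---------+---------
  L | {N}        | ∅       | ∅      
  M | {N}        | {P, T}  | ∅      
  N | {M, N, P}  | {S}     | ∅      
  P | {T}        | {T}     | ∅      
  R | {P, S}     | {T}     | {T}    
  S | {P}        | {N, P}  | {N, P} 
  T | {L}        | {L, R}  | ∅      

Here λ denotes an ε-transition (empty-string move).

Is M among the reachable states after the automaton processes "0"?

Start in {L}.
Read '0': L→{N}; now {N}.
State M is not in {N}.

No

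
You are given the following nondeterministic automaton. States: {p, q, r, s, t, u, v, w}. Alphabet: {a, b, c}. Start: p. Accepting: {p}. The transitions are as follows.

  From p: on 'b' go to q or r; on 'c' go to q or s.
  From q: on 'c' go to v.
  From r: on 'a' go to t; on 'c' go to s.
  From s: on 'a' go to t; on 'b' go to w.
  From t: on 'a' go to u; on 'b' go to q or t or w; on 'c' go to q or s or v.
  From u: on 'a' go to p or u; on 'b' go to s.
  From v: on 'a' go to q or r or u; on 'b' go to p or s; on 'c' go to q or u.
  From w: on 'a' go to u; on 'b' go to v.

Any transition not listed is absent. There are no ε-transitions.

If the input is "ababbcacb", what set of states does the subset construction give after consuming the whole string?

∅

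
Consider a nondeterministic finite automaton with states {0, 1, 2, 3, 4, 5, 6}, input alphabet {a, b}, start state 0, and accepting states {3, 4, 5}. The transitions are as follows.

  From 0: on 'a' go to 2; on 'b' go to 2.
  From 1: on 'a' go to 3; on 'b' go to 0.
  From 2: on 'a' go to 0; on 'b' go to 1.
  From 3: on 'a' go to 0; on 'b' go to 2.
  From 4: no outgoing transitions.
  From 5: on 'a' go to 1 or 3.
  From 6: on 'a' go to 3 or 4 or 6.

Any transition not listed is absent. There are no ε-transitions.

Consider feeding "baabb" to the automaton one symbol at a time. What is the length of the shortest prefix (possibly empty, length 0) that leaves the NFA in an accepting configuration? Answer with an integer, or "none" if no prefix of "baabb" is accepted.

none

Start in {0}.
Read 'b': {0} → {2}.
Read 'a': {2} → {0}.
Read 'a': {0} → {2}.
Read 'b': {2} → {1}.
Read 'b': {1} → {0}.
No reachable set along the way intersects F.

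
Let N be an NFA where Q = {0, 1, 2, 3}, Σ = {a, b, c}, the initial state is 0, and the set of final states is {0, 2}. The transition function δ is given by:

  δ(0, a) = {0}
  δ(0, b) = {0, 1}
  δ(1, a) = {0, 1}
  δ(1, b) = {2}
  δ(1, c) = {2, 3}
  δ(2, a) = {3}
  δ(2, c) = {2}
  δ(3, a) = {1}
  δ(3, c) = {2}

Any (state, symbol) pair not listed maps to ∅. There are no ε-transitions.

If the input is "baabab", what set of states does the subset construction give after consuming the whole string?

{0, 1, 2}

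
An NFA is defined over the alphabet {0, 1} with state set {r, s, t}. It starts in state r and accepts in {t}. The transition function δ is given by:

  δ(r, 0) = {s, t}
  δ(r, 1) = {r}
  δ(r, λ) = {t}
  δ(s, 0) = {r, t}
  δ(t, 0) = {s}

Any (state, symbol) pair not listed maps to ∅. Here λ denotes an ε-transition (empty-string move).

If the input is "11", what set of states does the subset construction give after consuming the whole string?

{r, t}

Start: ε-closure({r}) = {r, t}.
Read '1': {r, t} → {r, t}.
Read '1': {r, t} → {r, t}.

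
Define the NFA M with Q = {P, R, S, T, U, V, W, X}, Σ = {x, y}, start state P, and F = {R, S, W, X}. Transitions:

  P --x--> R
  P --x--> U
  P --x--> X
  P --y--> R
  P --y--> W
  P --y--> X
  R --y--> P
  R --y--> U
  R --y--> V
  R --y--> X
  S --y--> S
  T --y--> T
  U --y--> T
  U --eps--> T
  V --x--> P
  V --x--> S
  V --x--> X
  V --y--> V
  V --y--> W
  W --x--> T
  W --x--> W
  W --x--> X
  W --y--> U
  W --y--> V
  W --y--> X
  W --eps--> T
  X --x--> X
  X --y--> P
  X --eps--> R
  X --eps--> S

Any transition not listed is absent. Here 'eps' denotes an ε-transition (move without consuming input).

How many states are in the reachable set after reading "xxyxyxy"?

8

Start in {P}.
Read 'x': {P} → {R, S, T, U, X}.
Read 'x': {R, S, T, U, X} → {R, S, X}.
Read 'y': {R, S, X} → {P, R, S, T, U, V, X}.
Read 'x': {P, R, S, T, U, V, X} → {P, R, S, T, U, X}.
Read 'y': {P, R, S, T, U, X} → {P, R, S, T, U, V, W, X}.
Read 'x': {P, R, S, T, U, V, W, X} → {P, R, S, T, U, W, X}.
Read 'y': {P, R, S, T, U, W, X} → {P, R, S, T, U, V, W, X}.
That set has 8 states.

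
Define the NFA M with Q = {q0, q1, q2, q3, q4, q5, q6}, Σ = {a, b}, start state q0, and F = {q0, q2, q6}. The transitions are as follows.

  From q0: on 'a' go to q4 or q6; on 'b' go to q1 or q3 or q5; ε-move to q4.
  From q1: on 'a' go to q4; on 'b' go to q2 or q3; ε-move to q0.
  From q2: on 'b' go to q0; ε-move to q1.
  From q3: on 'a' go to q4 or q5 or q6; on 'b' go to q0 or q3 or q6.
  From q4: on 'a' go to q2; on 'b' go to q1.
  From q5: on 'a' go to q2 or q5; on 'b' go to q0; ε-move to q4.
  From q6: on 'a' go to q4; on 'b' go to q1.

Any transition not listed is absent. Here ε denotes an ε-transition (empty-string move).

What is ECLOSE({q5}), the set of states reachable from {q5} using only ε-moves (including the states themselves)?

{q4, q5}

Begin with {q5}.
ε-move q5 → q4; add q4.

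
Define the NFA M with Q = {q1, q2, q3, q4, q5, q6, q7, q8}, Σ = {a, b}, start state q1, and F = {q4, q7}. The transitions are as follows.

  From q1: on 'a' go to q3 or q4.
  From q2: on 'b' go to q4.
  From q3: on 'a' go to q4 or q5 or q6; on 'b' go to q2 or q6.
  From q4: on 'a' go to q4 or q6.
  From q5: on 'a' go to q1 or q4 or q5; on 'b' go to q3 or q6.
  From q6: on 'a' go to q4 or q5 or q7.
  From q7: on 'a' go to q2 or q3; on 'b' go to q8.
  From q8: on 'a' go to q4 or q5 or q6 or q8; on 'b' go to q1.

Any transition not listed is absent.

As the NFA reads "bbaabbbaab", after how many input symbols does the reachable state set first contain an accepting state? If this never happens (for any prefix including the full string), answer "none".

Start in {q1}.
Read 'b': {q1} → ∅.
The set is empty and remains empty for the remaining 9 symbols.
No reachable set along the way intersects F.

none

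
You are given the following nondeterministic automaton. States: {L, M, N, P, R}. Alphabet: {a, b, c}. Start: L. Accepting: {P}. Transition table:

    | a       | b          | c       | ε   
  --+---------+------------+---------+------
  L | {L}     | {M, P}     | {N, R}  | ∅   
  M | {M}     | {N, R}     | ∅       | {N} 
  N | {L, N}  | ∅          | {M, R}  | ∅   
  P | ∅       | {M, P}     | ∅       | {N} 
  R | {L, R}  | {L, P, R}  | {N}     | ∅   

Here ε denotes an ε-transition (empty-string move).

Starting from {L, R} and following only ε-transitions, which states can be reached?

{L, R}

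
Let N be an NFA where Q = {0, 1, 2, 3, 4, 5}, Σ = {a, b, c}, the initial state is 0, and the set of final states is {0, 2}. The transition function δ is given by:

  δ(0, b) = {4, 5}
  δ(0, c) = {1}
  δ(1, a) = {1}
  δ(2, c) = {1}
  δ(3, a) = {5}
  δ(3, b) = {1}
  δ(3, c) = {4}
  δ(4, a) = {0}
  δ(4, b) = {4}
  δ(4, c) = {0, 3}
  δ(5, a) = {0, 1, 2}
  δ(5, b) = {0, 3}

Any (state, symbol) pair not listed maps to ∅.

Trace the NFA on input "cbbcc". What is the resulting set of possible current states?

∅

Start in {0}.
Read 'c': 0→{1}; now {1}.
Read 'b': 1→∅; now ∅.
The set is empty and remains empty for the remaining 3 symbols.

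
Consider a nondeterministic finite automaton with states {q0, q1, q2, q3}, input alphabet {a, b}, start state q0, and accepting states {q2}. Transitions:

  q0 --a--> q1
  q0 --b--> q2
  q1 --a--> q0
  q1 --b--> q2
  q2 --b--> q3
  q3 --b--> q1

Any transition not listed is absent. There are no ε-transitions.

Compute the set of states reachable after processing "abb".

Start in {q0}.
Read 'a': {q0} → {q1}.
Read 'b': {q1} → {q2}.
Read 'b': {q2} → {q3}.

{q3}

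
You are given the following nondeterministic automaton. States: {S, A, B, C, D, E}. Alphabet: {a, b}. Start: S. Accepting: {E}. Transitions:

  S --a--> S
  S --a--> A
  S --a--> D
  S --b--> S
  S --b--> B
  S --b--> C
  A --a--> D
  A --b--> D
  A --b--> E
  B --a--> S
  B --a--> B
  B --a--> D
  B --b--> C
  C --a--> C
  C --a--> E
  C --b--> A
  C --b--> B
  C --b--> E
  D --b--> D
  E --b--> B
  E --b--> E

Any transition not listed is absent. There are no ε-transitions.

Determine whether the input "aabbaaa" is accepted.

Yes

Start in {S}.
Read 'a': {S} → {S, A, D}.
Read 'a': {S, A, D} → {S, A, D}.
Read 'b': {S, A, D} → {S, B, C, D, E}.
Read 'b': {S, B, C, D, E} → {S, A, B, C, D, E}.
Read 'a': {S, A, B, C, D, E} → {S, A, B, C, D, E}.
Read 'a': {S, A, B, C, D, E} → {S, A, B, C, D, E}.
Read 'a': {S, A, B, C, D, E} → {S, A, B, C, D, E}.
The final set {S, A, B, C, D, E} contains the accepting state E.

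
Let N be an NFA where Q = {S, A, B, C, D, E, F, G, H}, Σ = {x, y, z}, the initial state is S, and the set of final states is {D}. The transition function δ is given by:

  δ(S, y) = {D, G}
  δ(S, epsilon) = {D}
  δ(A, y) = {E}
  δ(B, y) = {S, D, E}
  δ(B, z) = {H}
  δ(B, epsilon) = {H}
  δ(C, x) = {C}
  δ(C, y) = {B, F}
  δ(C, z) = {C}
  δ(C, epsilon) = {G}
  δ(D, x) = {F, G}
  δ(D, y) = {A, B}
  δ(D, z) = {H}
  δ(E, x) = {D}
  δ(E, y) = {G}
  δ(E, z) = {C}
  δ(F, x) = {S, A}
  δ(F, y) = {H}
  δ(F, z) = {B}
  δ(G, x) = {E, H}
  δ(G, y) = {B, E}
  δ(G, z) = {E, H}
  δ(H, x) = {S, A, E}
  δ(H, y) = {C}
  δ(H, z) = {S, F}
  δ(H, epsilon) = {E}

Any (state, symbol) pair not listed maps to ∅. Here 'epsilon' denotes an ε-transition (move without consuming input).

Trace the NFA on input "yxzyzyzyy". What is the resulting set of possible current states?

{S, A, B, C, D, E, F, G, H}

Start: ε-closure({S}) = {S, D}.
Read 'y': S→{D, G}, D→{A, B}; union {A, B, D, G}; ε-closure = {A, B, D, E, G, H}.
Read 'x': A→∅, B→∅, D→{F, G}, E→{D}, G→{E, H}, H→{S, A, E}; now {S, A, D, E, F, G, H}.
Read 'z': S→∅, A→∅, D→{H}, E→{C}, F→{B}, G→{E, H}, H→{S, F}; union {S, B, C, E, F, H}; ε-closure = {S, B, C, D, E, F, G, H}.
Read 'y': S→{D, G}, B→{S, D, E}, C→{B, F}, D→{A, B}, E→{G}, F→{H}, G→{B, E}, H→{C}; now {S, A, B, C, D, E, F, G, H}.
Read 'z': S→∅, A→∅, B→{H}, C→{C}, D→{H}, E→{C}, F→{B}, G→{E, H}, H→{S, F}; union {S, B, C, E, F, H}; ε-closure = {S, B, C, D, E, F, G, H}.
Read 'y': S→{D, G}, B→{S, D, E}, C→{B, F}, D→{A, B}, E→{G}, F→{H}, G→{B, E}, H→{C}; now {S, A, B, C, D, E, F, G, H}.
Read 'z': S→∅, A→∅, B→{H}, C→{C}, D→{H}, E→{C}, F→{B}, G→{E, H}, H→{S, F}; union {S, B, C, E, F, H}; ε-closure = {S, B, C, D, E, F, G, H}.
Read 'y': S→{D, G}, B→{S, D, E}, C→{B, F}, D→{A, B}, E→{G}, F→{H}, G→{B, E}, H→{C}; now {S, A, B, C, D, E, F, G, H}.
Read 'y': S→{D, G}, A→{E}, B→{S, D, E}, C→{B, F}, D→{A, B}, E→{G}, F→{H}, G→{B, E}, H→{C}; now {S, A, B, C, D, E, F, G, H}.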